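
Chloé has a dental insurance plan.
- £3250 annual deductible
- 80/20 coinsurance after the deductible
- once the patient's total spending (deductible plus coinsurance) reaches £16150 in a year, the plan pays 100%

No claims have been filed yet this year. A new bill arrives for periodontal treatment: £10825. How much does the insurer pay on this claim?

£6060

The full £3250 deductible is still open; £3250 of this bill applies to it.
That leaves £10825 − £3250 = £7575 for coinsurance.
20% of £7575 = £1515 falls to the patient.
That puts the patient's cost at £3250 + £1515 = £4765 before any cap.
Total out-of-pocket so far would be £0 + £4765 = £4765, below the £16150 cap — no reduction.
The insurer covers the remainder: £10825 − £4765 = £6060.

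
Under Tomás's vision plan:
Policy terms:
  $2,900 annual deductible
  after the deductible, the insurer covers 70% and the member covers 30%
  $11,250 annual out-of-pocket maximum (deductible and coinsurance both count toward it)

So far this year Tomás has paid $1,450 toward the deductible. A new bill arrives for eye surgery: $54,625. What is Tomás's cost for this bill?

Deductible still to meet: $2,900 − $1,450 = $1,450.
The remaining $53,175 (= $54,625 − $1,450) moves to coinsurance.
Coinsurance: $53,175 × 30% = $15,952.50.
Member responsibility before any cap: $1,450 + $15,952.50 = $17,402.50.
Adding $17,402.50 to the $1,450 already spent would give $18,852.50, which exceeds the $11,250 cap; the member pays just $11,250 − $1,450 = $9,800.

$9,800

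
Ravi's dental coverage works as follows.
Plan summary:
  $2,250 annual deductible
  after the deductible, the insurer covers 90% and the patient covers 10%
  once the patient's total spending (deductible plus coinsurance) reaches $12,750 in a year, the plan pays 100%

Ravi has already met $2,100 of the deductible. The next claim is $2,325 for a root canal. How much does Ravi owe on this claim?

$2,100 of the $2,250 deductible is already met, leaving $150.
That leaves $2,325 − $150 = $2,175 for coinsurance.
10% of $2,175 = $217.50 falls to the patient.
So the patient owes $150 + $217.50 = $367.50 before any cap.
Total out-of-pocket so far would be $2,100 + $367.50 = $2,467.50, below the $12,750 cap — no reduction.

$367.50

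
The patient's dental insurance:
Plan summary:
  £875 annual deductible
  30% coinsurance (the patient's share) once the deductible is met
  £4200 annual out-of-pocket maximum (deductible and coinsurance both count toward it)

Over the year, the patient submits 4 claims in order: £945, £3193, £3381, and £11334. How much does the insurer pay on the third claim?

Bill 1, £945: £875 to deductible, leaving £70; patient's 30% is £21. Patient owes £896 (running OOP £896). Insurer: £945 − £896 = £49.
Bill 2, £3193: deductible met; 30% of £3193 = £957.90. Cost to patient: £957.90. OOP to date £1853.90. Insurer: £3193 − £957.90 = £2235.10.
Bill 3, £3381: 30% coinsurance on £3381 = £1014.30. Cost to patient: £1014.30. OOP to date £2868.20. Insurer: £3381 − £1014.30 = £2366.70.

£2366.70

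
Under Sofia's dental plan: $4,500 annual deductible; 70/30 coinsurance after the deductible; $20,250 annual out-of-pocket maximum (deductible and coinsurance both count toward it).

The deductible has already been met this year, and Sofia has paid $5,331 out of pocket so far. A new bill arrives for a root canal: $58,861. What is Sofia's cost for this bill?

The deductible is already satisfied, so the full bill goes to coinsurance.
Coinsurance: $58,861 × 30% = $17,658.30.
That would bring total out-of-pocket to $22,989.30, past the $20,250 cap. The patient is capped at $20,250 − $5,331 = $14,919 on this claim.

$14,919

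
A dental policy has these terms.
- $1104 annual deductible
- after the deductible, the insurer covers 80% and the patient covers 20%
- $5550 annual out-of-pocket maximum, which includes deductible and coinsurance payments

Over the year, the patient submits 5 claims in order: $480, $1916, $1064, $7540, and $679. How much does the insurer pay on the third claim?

Bill 1, $480: entire amount goes to the deductible. Cost to patient: $480. OOP to date $480. Insurer: $480 − $480 = $0.
Bill 2, $1916: $624 finishes the deductible; $1292 goes to coinsurance; patient's 20% is $258.40. Patient owes $882.40 (running OOP $1362.40). Insurer: $1916 − $882.40 = $1033.60.
Bill 3, $1064: deductible met; 20% of $1064 = $212.80. Patient owes $212.80 (running OOP $1575.20). Insurer: $1064 − $212.80 = $851.20.

$851.20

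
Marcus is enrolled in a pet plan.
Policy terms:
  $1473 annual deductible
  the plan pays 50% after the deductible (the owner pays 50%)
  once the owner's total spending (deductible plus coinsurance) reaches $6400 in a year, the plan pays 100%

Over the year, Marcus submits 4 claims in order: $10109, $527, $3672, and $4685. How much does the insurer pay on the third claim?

Claim 1 — $10109: $1473 finishes the deductible; $8636 goes to coinsurance; 50% of $8636 = $4318. Cost to owner: $5791. OOP to date $5791. Plan pays $10109 − $5791 = $4318.
Claim 2 — $527: deductible met; 50% of $527 = $263.50. Owner owes $263.50 (running OOP $6054.50). Plan pays $527 − $263.50 = $263.50.
Claim 3 — $3672: deductible already satisfied, so owner's share is 50% × $3672 = $1836. Adding that to $6054.50 gives $7890.50, past the $6400 cap; owner pays only $6400 − $6054.50 = $345.50. Plan pays $3672 − $345.50 = $3326.50.

$3326.50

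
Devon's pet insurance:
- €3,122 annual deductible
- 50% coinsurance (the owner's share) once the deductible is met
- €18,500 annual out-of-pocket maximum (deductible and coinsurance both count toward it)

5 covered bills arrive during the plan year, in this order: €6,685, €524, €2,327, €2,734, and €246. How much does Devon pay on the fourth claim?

Bill 1, €6,685: €3,122 to deductible, leaving €3,563; coinsurance €3,563 × 50% = €1,781.50. Cost to owner: €4,903.50. OOP to date €4,903.50.
Bill 2, €524: 50% coinsurance on €524 = €262. Cost to owner: €262. OOP to date €5,165.50.
Bill 3, €2,327: deductible met; 50% of €2,327 = €1,163.50. Owner pays €1,163.50; OOP now €6,329.
Bill 4, €2,734: 50% coinsurance on €2,734 = €1,367. Cost to owner: €1,367. OOP to date €7,696.

€1,367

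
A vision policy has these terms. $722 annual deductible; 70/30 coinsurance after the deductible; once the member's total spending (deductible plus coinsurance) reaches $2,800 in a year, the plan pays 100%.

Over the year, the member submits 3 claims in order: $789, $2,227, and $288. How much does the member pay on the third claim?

$86.40

Claim 1 — $789: $722 to deductible, leaving $67; coinsurance $67 × 30% = $20.10. Member owes $742.10 (running OOP $742.10).
Claim 2 — $2,227: deductible already satisfied, so member's share is 30% × $2,227 = $668.10. Cost to member: $668.10. OOP to date $1,410.20.
Claim 3 — $288: deductible met; 30% of $288 = $86.40. Cost to member: $86.40. OOP to date $1,496.60.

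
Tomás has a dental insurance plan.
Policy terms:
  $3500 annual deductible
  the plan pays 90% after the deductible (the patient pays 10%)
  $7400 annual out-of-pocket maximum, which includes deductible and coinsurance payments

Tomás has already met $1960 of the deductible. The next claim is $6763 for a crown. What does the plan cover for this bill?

$4700.70

$1960 of the $3500 deductible is already met, leaving $1540.
After the $1540 deductible portion, $6763 − $1540 = $5223 is subject to coinsurance.
10% of $5223 = $522.30 falls to the patient.
That puts the patient's cost at $1540 + $522.30 = $2062.30 before any cap.
Year-to-date out-of-pocket becomes $1960 + $2062.30 = $4022.30, still under the $7400 maximum, so no cap applies.
The plan picks up $6763 − $2062.30 = $4700.70.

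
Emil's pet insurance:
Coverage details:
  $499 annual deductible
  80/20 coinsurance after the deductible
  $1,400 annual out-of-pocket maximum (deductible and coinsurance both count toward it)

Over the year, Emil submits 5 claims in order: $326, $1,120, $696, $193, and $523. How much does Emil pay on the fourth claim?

Claim 1 — $326: all of it applies to the deductible. Owner pays $326; OOP now $326.
Claim 2 — $1,120: $173 to deductible, leaving $947; 20% of $947 = $189.40. Owner owes $362.40 (running OOP $688.40).
Claim 3 — $696: 20% coinsurance on $696 = $139.20. Owner owes $139.20 (running OOP $827.60).
Claim 4 — $193: deductible met; 20% of $193 = $38.60. Owner pays $38.60; OOP now $866.20.

$38.60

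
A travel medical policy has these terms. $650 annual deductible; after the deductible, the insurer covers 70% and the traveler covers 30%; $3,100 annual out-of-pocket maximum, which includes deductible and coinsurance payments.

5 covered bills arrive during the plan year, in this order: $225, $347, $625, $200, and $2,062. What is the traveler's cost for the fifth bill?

$618.60

#1 ($225): all of it applies to the deductible. Traveler pays $225; OOP now $225.
#2 ($347): all of it applies to the deductible. Cost to traveler: $347. OOP to date $572.
#3 ($625): deductible takes $78, $547 remains; traveler's 30% is $164.10. Traveler pays $242.10; OOP now $814.10.
#4 ($200): deductible already satisfied, so traveler's share is 30% × $200 = $60. Traveler pays $60; OOP now $874.10.
#5 ($2,062): deductible already satisfied, so traveler's share is 30% × $2,062 = $618.60. Cost to traveler: $618.60. OOP to date $1,492.70.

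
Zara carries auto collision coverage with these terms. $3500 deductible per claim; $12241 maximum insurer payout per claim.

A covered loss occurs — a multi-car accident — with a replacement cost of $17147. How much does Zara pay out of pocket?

After the deductible, $17147 − $3500 = $13647 remains.
$13647 exceeds the $12241 limit, so the insurer pays the limit: $12241.
The driver bears the rest of the original loss: $17147 − $12241 = $4906.

$4906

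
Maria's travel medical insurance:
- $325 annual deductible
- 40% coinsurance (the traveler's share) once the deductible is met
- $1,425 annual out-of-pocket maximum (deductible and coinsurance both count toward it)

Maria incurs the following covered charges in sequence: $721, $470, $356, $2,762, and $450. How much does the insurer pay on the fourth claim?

#1 ($721): $325 finishes the deductible; $396 goes to coinsurance; traveler's 40% is $158.40. Traveler pays $483.40; OOP now $483.40. Plan pays $721 − $483.40 = $237.60.
#2 ($470): deductible already satisfied, so traveler's share is 40% × $470 = $188. Traveler owes $188 (running OOP $671.40). Plan pays $470 − $188 = $282.
#3 ($356): deductible met; 40% of $356 = $142.40. Traveler pays $142.40; OOP now $813.80. Plan pays $356 − $142.40 = $213.60.
#4 ($2,762): deductible met; 40% of $2,762 = $1,104.80. OOP would hit $1,918.60 > $1,425, so the cap limits the traveler to $1,425 − $813.80 = $611.20. Plan pays $2,762 − $611.20 = $2,150.80.

$2,150.80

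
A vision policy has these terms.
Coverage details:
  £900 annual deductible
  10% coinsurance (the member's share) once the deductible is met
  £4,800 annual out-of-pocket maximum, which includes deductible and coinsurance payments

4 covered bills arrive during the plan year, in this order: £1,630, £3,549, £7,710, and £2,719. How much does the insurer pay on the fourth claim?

Claim 1 — £1,630: deductible takes £900, £730 remains; member's 10% is £73. Member pays £973; OOP now £973. Plan pays £1,630 − £973 = £657.
Claim 2 — £3,549: deductible already satisfied, so member's share is 10% × £3,549 = £354.90. Member owes £354.90 (running OOP £1,327.90). Insurer: £3,549 − £354.90 = £3,194.10.
Claim 3 — £7,710: deductible met; 10% of £7,710 = £771. Member pays £771; OOP now £2,098.90. Insurer: £7,710 − £771 = £6,939.
Claim 4 — £2,719: 10% coinsurance on £2,719 = £271.90. Cost to member: £271.90. OOP to date £2,370.80. Plan pays £2,719 − £271.90 = £2,447.10.

£2,447.10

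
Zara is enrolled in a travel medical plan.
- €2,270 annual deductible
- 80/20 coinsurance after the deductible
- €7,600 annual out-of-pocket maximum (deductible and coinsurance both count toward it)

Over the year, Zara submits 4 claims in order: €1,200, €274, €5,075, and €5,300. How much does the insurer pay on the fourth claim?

€4,240

#1 (€1,200): entire amount goes to the deductible. Cost to traveler: €1,200. OOP to date €1,200. Insurer: €1,200 − €1,200 = €0.
#2 (€274): fully absorbed by the deductible. Traveler pays €274; OOP now €1,474. Insurer: €274 − €274 = €0.
#3 (€5,075): deductible takes €796, €4,279 remains; 20% of €4,279 = €855.80. Cost to traveler: €1,651.80. OOP to date €3,125.80. Insurer: €5,075 − €1,651.80 = €3,423.20.
#4 (€5,300): deductible already satisfied, so traveler's share is 20% × €5,300 = €1,060. Traveler owes €1,060 (running OOP €4,185.80). Insurer: €5,300 − €1,060 = €4,240.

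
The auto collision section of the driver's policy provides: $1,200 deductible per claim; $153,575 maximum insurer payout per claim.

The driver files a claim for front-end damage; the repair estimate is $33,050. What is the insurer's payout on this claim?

$31,850

Less the $1,200 deductible: $33,050 − $1,200 = $31,850.
That's under the $153,575 cap, so the insurer reimburses the full $31,850.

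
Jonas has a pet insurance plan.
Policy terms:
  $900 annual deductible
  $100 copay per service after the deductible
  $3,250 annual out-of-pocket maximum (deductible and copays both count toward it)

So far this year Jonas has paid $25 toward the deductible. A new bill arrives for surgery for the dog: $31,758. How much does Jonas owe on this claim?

$975

$25 of the $900 deductible is already met, leaving $875.
The remaining $30,883 (= $31,758 − $875) moves to the copay.
Copay on this service: $100.
So the owner owes $875 + $100 = $975 before any cap.
Year-to-date out-of-pocket becomes $25 + $975 = $1,000, still under the $3,250 maximum, so no cap applies.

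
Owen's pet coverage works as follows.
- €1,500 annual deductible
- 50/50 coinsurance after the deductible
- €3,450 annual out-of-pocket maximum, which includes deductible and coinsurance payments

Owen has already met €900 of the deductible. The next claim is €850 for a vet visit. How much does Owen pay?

€725

Remaining deductible: €1,500 − €900 = €600.
That leaves €850 − €600 = €250 for coinsurance.
Coinsurance: €250 × 50% = €125.
Owner responsibility before any cap: €600 + €125 = €725.
Total out-of-pocket so far would be €900 + €725 = €1,625, below the €3,450 cap — no reduction.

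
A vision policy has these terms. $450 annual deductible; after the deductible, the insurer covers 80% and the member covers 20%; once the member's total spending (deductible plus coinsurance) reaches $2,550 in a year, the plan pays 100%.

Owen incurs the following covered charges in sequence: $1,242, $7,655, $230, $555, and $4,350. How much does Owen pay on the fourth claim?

$111

#1 ($1,242): $450 to deductible, leaving $792; member's 20% is $158.40. Member pays $608.40; OOP now $608.40.
#2 ($7,655): deductible met; 20% of $7,655 = $1,531. Member owes $1,531 (running OOP $2,139.40).
#3 ($230): deductible already satisfied, so member's share is 20% × $230 = $46. Member owes $46 (running OOP $2,185.40).
#4 ($555): deductible met; 20% of $555 = $111. Member pays $111; OOP now $2,296.40.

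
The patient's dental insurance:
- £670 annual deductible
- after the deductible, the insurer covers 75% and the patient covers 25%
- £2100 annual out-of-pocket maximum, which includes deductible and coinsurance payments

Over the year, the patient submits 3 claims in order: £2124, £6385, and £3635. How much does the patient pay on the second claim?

£1066.50

Claim 1 (£2124): £670 finishes the deductible; £1454 goes to coinsurance; patient's 25% is £363.50. Cost to patient: £1033.50. OOP to date £1033.50.
Claim 2 (£6385): deductible met; 25% of £6385 = £1596.25. That would push OOP to £2629.75, over the £2100 cap, so patient pays £2100 − £1033.50 = £1066.50.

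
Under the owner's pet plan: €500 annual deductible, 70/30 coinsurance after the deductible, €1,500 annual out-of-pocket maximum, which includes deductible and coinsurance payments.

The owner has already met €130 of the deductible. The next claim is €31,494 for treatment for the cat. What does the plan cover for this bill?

€30,124

Remaining deductible: €500 − €130 = €370.
The remaining €31,124 (= €31,494 − €370) moves to coinsurance.
Coinsurance: €31,124 × 30% = €9,337.20.
That puts the owner's cost at €370 + €9,337.20 = €9,707.20 before any cap.
Adding €9,707.20 to the €130 already spent would give €9,837.20, which exceeds the €1,500 cap; the owner pays just €1,500 − €130 = €1,370.
Insurer pays the balance: €31,494 − €1,370 = €30,124.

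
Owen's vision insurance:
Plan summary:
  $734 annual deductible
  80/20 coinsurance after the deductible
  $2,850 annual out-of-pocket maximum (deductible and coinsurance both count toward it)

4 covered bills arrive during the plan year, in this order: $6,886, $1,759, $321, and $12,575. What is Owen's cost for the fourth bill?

$469.60

Claim 1 ($6,886): deductible takes $734, $6,152 remains; coinsurance $6,152 × 20% = $1,230.40. Member owes $1,964.40 (running OOP $1,964.40).
Claim 2 ($1,759): 20% coinsurance on $1,759 = $351.80. Cost to member: $351.80. OOP to date $2,316.20.
Claim 3 ($321): deductible already satisfied, so member's share is 20% × $321 = $64.20. Cost to member: $64.20. OOP to date $2,380.40.
Claim 4 ($12,575): deductible already satisfied, so member's share is 20% × $12,575 = $2,515. OOP would hit $4,895.40 > $2,850, so the cap limits the member to $2,850 − $2,380.40 = $469.60.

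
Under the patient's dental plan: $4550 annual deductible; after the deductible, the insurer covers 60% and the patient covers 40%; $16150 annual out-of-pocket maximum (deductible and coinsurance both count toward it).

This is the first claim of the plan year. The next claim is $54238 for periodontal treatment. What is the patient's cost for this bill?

Nothing has been paid toward the $4550 deductible, so the first $4550 of this charge is applied there.
The remaining $49688 (= $54238 − $4550) moves to coinsurance.
Patient's 40% share of $49688 is $19875.20.
So the patient owes $4550 + $19875.20 = $24425.20 before any cap.
Year-to-date out-of-pocket would reach $0 + $24425.20 = $24425.20, above the $16150 maximum, so the patient pays only $16150 − $0 = $16150.

$16150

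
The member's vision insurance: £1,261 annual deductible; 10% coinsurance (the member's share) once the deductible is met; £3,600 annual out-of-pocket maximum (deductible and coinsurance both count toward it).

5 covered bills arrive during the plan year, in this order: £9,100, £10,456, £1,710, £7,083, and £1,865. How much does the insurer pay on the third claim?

£1,539

Claim 1 (£9,100): deductible takes £1,261, £7,839 remains; 10% of £7,839 = £783.90. Member pays £2,044.90; OOP now £2,044.90. Insurer: £9,100 − £2,044.90 = £7,055.10.
Claim 2 (£10,456): deductible already satisfied, so member's share is 10% × £10,456 = £1,045.60. Member owes £1,045.60 (running OOP £3,090.50). Plan pays £10,456 − £1,045.60 = £9,410.40.
Claim 3 (£1,710): 10% coinsurance on £1,710 = £171. Member pays £171; OOP now £3,261.50. Plan pays £1,710 − £171 = £1,539.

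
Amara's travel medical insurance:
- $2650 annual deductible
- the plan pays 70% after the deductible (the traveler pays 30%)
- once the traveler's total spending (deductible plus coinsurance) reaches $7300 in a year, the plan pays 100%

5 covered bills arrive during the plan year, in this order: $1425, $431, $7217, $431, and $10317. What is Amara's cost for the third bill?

Bill 1, $1425: entire amount goes to the deductible. Traveler owes $1425 (running OOP $1425).
Bill 2, $431: all of it applies to the deductible. Cost to traveler: $431. OOP to date $1856.
Bill 3, $7217: $794 finishes the deductible; $6423 goes to coinsurance; coinsurance $6423 × 30% = $1926.90. Cost to traveler: $2720.90. OOP to date $4576.90.

$2720.90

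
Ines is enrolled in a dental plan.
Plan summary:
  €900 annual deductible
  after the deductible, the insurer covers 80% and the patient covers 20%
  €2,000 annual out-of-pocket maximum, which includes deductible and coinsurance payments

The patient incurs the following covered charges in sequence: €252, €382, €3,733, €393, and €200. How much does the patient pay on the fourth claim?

€78.60

Bill 1, €252: fully absorbed by the deductible. Patient pays €252; OOP now €252.
Bill 2, €382: entire amount goes to the deductible. Patient pays €382; OOP now €634.
Bill 3, €3,733: deductible takes €266, €3,467 remains; 20% of €3,467 = €693.40. Patient owes €959.40 (running OOP €1,593.40).
Bill 4, €393: 20% coinsurance on €393 = €78.60. Patient owes €78.60 (running OOP €1,672).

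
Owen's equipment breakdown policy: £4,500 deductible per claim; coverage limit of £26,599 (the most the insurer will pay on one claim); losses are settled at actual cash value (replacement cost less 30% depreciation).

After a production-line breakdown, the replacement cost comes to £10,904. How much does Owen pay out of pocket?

£7,771.20

Actual cash value after 30% depreciation: £10,904 × 70% = £7,632.80.
Subtract the deductible: £7,632.80 − £4,500 = £3,132.80.
£3,132.80 ≤ £26,599, so the limit doesn't bind; insurer pays £3,132.80.
The business owner bears the rest of the original loss: £10,904 − £3,132.80 = £7,771.20.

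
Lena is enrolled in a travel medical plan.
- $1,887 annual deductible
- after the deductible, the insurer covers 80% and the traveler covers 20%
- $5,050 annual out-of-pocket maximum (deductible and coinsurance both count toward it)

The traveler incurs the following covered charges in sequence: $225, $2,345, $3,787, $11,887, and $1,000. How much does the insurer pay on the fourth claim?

$9,618

#1 ($225): entire amount goes to the deductible. Traveler pays $225; OOP now $225. Plan pays $225 − $225 = $0.
#2 ($2,345): deductible takes $1,662, $683 remains; 20% of $683 = $136.60. Cost to traveler: $1,798.60. OOP to date $2,023.60. Insurer: $2,345 − $1,798.60 = $546.40.
#3 ($3,787): 20% coinsurance on $3,787 = $757.40. Traveler owes $757.40 (running OOP $2,781). Plan pays $3,787 − $757.40 = $3,029.60.
#4 ($11,887): deductible already satisfied, so traveler's share is 20% × $11,887 = $2,377.40. OOP would hit $5,158.40 > $5,050, so the cap limits the traveler to $5,050 − $2,781 = $2,269. Plan pays $11,887 − $2,269 = $9,618.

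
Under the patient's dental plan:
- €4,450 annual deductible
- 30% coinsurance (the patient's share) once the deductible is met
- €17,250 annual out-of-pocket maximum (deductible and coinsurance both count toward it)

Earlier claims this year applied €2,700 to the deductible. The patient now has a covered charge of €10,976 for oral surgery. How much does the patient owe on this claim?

€4,517.80

Deductible still to meet: €4,450 − €2,700 = €1,750.
After the €1,750 deductible portion, €10,976 − €1,750 = €9,226 is subject to coinsurance.
Coinsurance: €9,226 × 30% = €2,767.80.
So the patient owes €1,750 + €2,767.80 = €4,517.80 before any cap.
Year-to-date out-of-pocket becomes €2,700 + €4,517.80 = €7,217.80, still under the €17,250 maximum, so no cap applies.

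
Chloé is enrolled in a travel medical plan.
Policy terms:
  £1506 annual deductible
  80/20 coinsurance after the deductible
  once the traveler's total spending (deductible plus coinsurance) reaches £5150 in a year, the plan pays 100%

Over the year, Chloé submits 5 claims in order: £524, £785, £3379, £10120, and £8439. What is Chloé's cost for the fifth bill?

£983.60

Bill 1, £524: fully absorbed by the deductible. Cost to traveler: £524. OOP to date £524.
Bill 2, £785: entire amount goes to the deductible. Traveler owes £785 (running OOP £1309).
Bill 3, £3379: £197 to deductible, leaving £3182; traveler's 20% is £636.40. Traveler pays £833.40; OOP now £2142.40.
Bill 4, £10120: 20% coinsurance on £10120 = £2024. Traveler pays £2024; OOP now £4166.40.
Bill 5, £8439: deductible met; 20% of £8439 = £1687.80. That would push OOP to £5854.20, over the £5150 cap, so traveler pays £5150 − £4166.40 = £983.60.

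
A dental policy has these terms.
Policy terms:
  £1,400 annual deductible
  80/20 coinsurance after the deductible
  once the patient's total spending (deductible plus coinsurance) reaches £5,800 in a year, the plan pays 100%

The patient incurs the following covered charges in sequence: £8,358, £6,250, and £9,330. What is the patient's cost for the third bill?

Claim 1 (£8,358): £1,400 finishes the deductible; £6,958 goes to coinsurance; patient's 20% is £1,391.60. Patient owes £2,791.60 (running OOP £2,791.60).
Claim 2 (£6,250): deductible already satisfied, so patient's share is 20% × £6,250 = £1,250. Cost to patient: £1,250. OOP to date £4,041.60.
Claim 3 (£9,330): deductible already satisfied, so patient's share is 20% × £9,330 = £1,866. Adding that to £4,041.60 gives £5,907.60, past the £5,800 cap; patient pays only £5,800 − £4,041.60 = £1,758.40.

£1,758.40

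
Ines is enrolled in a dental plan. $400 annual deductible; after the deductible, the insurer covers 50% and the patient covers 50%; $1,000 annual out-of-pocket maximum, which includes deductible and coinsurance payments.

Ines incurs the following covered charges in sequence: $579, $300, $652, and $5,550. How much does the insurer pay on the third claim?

Claim 1 — $579: deductible takes $400, $179 remains; coinsurance $179 × 50% = $89.50. Patient pays $489.50; OOP now $489.50. Insurer: $579 − $489.50 = $89.50.
Claim 2 — $300: deductible met; 50% of $300 = $150. Patient pays $150; OOP now $639.50. Insurer: $300 − $150 = $150.
Claim 3 — $652: deductible already satisfied, so patient's share is 50% × $652 = $326. Patient pays $326; OOP now $965.50. Insurer: $652 − $326 = $326.

$326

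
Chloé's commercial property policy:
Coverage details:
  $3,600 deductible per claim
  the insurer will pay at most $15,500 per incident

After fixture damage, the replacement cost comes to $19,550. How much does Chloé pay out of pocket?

$4,050

Less the $3,600 deductible: $19,550 − $3,600 = $15,950.
The $15,500 per-incident cap binds; insurer pays $15,500.
Business's share is the uncovered remainder: $19,550 − $15,500 = $4,050.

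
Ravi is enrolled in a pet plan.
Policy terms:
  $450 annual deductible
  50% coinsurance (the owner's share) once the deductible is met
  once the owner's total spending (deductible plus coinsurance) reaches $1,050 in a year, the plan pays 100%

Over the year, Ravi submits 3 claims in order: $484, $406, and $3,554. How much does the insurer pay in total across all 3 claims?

$3,394

Claim 1 — $484: $450 finishes the deductible; $34 goes to coinsurance; 50% of $34 = $17. Owner pays $467; OOP now $467. Insurer: $484 − $467 = $17.
Claim 2 — $406: deductible already satisfied, so owner's share is 50% × $406 = $203. Owner owes $203 (running OOP $670). Insurer: $406 − $203 = $203.
Claim 3 — $3,554: deductible met; 50% of $3,554 = $1,777. OOP would hit $2,447 > $1,050, so the cap limits the owner to $1,050 − $670 = $380. Insurer: $3,554 − $380 = $3,174.
Insurer total = bills − owner's total = $4,444 − $1,050 = $3,394.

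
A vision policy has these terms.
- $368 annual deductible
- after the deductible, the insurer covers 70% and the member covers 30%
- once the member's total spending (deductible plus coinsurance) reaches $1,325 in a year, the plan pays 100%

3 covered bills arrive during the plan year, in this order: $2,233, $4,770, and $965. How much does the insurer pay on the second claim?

$4,372.50

Claim 1 ($2,233): deductible takes $368, $1,865 remains; member's 30% is $559.50. Cost to member: $927.50. OOP to date $927.50. Plan pays $2,233 − $927.50 = $1,305.50.
Claim 2 ($4,770): deductible met; 30% of $4,770 = $1,431. Adding that to $927.50 gives $2,358.50, past the $1,325 cap; member pays only $1,325 − $927.50 = $397.50. Plan pays $4,770 − $397.50 = $4,372.50.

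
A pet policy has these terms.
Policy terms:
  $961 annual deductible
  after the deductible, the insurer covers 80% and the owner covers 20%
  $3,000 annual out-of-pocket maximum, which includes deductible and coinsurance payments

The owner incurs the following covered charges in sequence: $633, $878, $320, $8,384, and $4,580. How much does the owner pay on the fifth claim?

#1 ($633): fully absorbed by the deductible. Cost to owner: $633. OOP to date $633.
#2 ($878): $328 finishes the deductible; $550 goes to coinsurance; owner's 20% is $110. Cost to owner: $438. OOP to date $1,071.
#3 ($320): deductible met; 20% of $320 = $64. Owner pays $64; OOP now $1,135.
#4 ($8,384): 20% coinsurance on $8,384 = $1,676.80. Owner owes $1,676.80 (running OOP $2,811.80).
#5 ($4,580): 20% coinsurance on $4,580 = $916. OOP would hit $3,727.80 > $3,000, so the cap limits the owner to $3,000 − $2,811.80 = $188.20.

$188.20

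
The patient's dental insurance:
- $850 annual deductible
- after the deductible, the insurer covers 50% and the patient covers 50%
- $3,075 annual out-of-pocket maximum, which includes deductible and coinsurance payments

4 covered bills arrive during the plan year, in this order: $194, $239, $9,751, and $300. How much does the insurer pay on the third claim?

Claim 1 ($194): entire amount goes to the deductible. Cost to patient: $194. OOP to date $194. Insurer: $194 − $194 = $0.
Claim 2 ($239): fully absorbed by the deductible. Cost to patient: $239. OOP to date $433. Plan pays $239 − $239 = $0.
Claim 3 ($9,751): $417 finishes the deductible; $9,334 goes to coinsurance; coinsurance $9,334 × 50% = $4,667. Claim cost before the cap: $417 + $4,667 = $5,084. OOP would hit $5,517 > $3,075, so the cap limits the patient to $3,075 − $433 = $2,642. Insurer: $9,751 − $2,642 = $7,109.

$7,109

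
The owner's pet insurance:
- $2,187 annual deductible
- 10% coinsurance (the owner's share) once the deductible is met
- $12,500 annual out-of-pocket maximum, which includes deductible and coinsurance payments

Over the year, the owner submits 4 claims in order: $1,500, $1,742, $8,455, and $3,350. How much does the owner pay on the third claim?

Claim 1 ($1,500): fully absorbed by the deductible. Owner pays $1,500; OOP now $1,500.
Claim 2 ($1,742): $687 to deductible, leaving $1,055; owner's 10% is $105.50. Cost to owner: $792.50. OOP to date $2,292.50.
Claim 3 ($8,455): 10% coinsurance on $8,455 = $845.50. Owner pays $845.50; OOP now $3,138.

$845.50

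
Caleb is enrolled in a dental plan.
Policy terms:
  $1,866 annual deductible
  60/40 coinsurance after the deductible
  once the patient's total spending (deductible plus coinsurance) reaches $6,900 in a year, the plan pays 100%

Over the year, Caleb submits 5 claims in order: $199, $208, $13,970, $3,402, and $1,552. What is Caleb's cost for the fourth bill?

Claim 1 — $199: all of it applies to the deductible. Patient owes $199 (running OOP $199).
Claim 2 — $208: fully absorbed by the deductible. Patient owes $208 (running OOP $407).
Claim 3 — $13,970: $1,459 finishes the deductible; $12,511 goes to coinsurance; coinsurance $12,511 × 40% = $5,004.40. Patient owes $6,463.40 (running OOP $6,870.40).
Claim 4 — $3,402: 40% coinsurance on $3,402 = $1,360.80. Adding that to $6,870.40 gives $8,231.20, past the $6,900 cap; patient pays only $6,900 − $6,870.40 = $29.60.

$29.60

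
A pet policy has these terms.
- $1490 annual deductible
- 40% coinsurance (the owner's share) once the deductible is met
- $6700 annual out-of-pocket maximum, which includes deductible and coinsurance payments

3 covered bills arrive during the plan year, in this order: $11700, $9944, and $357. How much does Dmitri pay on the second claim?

Bill 1, $11700: $1490 finishes the deductible; $10210 goes to coinsurance; coinsurance $10210 × 40% = $4084. Cost to owner: $5574. OOP to date $5574.
Bill 2, $9944: 40% coinsurance on $9944 = $3977.60. Adding that to $5574 gives $9551.60, past the $6700 cap; owner pays only $6700 − $5574 = $1126.

$1126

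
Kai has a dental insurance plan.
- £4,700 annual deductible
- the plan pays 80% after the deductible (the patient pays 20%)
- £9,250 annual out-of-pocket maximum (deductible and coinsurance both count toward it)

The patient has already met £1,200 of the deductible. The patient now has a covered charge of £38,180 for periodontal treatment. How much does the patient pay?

£8,050

£1,200 of the £4,700 deductible is already met, leaving £3,500.
That leaves £38,180 − £3,500 = £34,680 for coinsurance.
Patient's 20% share of £34,680 is £6,936.
That puts the patient's cost at £3,500 + £6,936 = £10,436 before any cap.
That would bring total out-of-pocket to £11,636, past the £9,250 cap. The patient is capped at £9,250 − £1,200 = £8,050 on this claim.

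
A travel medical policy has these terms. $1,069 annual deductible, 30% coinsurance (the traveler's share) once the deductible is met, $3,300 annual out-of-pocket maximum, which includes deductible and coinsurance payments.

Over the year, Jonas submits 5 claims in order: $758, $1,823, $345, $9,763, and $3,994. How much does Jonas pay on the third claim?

Claim 1 ($758): fully absorbed by the deductible. Traveler owes $758 (running OOP $758).
Claim 2 ($1,823): deductible takes $311, $1,512 remains; 30% of $1,512 = $453.60. Cost to traveler: $764.60. OOP to date $1,522.60.
Claim 3 ($345): 30% coinsurance on $345 = $103.50. Cost to traveler: $103.50. OOP to date $1,626.10.

$103.50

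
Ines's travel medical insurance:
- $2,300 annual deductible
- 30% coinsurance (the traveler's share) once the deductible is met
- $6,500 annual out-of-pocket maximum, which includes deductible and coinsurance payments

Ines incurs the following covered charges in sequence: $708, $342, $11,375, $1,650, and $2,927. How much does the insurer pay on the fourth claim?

#1 ($708): fully absorbed by the deductible. Traveler pays $708; OOP now $708. Insurer: $708 − $708 = $0.
#2 ($342): all of it applies to the deductible. Traveler owes $342 (running OOP $1,050). Plan pays $342 − $342 = $0.
#3 ($11,375): deductible takes $1,250, $10,125 remains; traveler's 30% is $3,037.50. Traveler owes $4,287.50 (running OOP $5,337.50). Plan pays $11,375 − $4,287.50 = $7,087.50.
#4 ($1,650): 30% coinsurance on $1,650 = $495. Traveler pays $495; OOP now $5,832.50. Insurer: $1,650 − $495 = $1,155.

$1,155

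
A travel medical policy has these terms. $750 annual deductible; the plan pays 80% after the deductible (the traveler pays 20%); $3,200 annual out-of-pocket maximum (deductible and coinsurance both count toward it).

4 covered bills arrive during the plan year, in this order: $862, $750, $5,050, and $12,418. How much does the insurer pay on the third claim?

$4,040

Claim 1 ($862): deductible takes $750, $112 remains; coinsurance $112 × 20% = $22.40. Cost to traveler: $772.40. OOP to date $772.40. Plan pays $862 − $772.40 = $89.60.
Claim 2 ($750): deductible met; 20% of $750 = $150. Cost to traveler: $150. OOP to date $922.40. Insurer: $750 − $150 = $600.
Claim 3 ($5,050): 20% coinsurance on $5,050 = $1,010. Traveler owes $1,010 (running OOP $1,932.40). Plan pays $5,050 − $1,010 = $4,040.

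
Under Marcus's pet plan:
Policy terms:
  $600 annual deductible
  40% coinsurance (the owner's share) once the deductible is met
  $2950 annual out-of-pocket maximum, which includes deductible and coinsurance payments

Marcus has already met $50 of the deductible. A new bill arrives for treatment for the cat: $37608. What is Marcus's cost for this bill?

Remaining deductible: $600 − $50 = $550.
That leaves $37608 − $550 = $37058 for coinsurance.
40% of $37058 = $14823.20 falls to the owner.
So the owner owes $550 + $14823.20 = $15373.20 before any cap.
Adding $15373.20 to the $50 already spent would give $15423.20, which exceeds the $2950 cap; the owner pays just $2950 − $50 = $2900.

$2900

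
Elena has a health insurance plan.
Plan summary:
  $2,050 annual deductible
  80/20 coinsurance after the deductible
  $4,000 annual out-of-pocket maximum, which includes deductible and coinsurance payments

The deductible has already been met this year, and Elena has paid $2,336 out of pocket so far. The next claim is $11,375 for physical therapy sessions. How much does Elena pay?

$1,664

The deductible is already satisfied, so the full bill goes to coinsurance.
Coinsurance: $11,375 × 20% = $2,275.
That would bring total out-of-pocket to $4,611, past the $4,000 cap. The patient is capped at $4,000 − $2,336 = $1,664 on this claim.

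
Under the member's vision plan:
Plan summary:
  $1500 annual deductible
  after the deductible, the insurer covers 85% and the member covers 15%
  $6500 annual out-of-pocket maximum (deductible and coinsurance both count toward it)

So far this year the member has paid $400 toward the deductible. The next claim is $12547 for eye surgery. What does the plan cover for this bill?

$9729.95

$400 of the $1500 deductible is already met, leaving $1100.
That leaves $12547 − $1100 = $11447 for coinsurance.
Coinsurance: $11447 × 15% = $1717.05.
That puts the member's cost at $1100 + $1717.05 = $2817.05 before any cap.
Total out-of-pocket so far would be $400 + $2817.05 = $3217.05, below the $6500 cap — no reduction.
Insurer pays the balance: $12547 − $2817.05 = $9729.95.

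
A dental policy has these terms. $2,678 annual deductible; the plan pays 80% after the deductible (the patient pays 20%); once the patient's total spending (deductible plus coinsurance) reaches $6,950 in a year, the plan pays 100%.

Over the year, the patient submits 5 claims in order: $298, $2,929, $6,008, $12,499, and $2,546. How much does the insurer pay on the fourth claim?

Bill 1, $298: fully absorbed by the deductible. Patient pays $298; OOP now $298. Plan pays $298 − $298 = $0.
Bill 2, $2,929: $2,380 to deductible, leaving $549; 20% of $549 = $109.80. Cost to patient: $2,489.80. OOP to date $2,787.80. Plan pays $2,929 − $2,489.80 = $439.20.
Bill 3, $6,008: deductible already satisfied, so patient's share is 20% × $6,008 = $1,201.60. Patient pays $1,201.60; OOP now $3,989.40. Insurer: $6,008 − $1,201.60 = $4,806.40.
Bill 4, $12,499: deductible already satisfied, so patient's share is 20% × $12,499 = $2,499.80. Patient owes $2,499.80 (running OOP $6,489.20). Insurer: $12,499 − $2,499.80 = $9,999.20.

$9,999.20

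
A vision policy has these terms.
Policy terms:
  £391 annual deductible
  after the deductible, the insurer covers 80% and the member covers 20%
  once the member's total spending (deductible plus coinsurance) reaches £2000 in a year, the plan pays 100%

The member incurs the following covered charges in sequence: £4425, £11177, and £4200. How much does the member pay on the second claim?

£802.20

Claim 1 — £4425: £391 finishes the deductible; £4034 goes to coinsurance; coinsurance £4034 × 20% = £806.80. Cost to member: £1197.80. OOP to date £1197.80.
Claim 2 — £11177: deductible already satisfied, so member's share is 20% × £11177 = £2235.40. OOP would hit £3433.20 > £2000, so the cap limits the member to £2000 − £1197.80 = £802.20.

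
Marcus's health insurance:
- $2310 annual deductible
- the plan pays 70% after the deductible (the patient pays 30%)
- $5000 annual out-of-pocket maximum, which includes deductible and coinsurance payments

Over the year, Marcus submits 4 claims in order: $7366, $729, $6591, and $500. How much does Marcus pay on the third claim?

$954.50

Claim 1 ($7366): deductible takes $2310, $5056 remains; 30% of $5056 = $1516.80. Cost to patient: $3826.80. OOP to date $3826.80.
Claim 2 ($729): 30% coinsurance on $729 = $218.70. Cost to patient: $218.70. OOP to date $4045.50.
Claim 3 ($6591): deductible met; 30% of $6591 = $1977.30. That would push OOP to $6022.80, over the $5000 cap, so patient pays $5000 − $4045.50 = $954.50.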